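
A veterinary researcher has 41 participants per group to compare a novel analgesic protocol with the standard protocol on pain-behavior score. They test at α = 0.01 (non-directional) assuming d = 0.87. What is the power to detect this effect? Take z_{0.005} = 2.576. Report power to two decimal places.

For two equal groups, power = Φ(d·√(n/2) − z_{α/2}).
d·√(n/2) = 0.87 × √(41/2) = 0.87 × 4.528 = 3.939.
z_β = 3.939 − 2.576 = 1.363.
Power = Φ(1.363) = 0.914.

power ≈ 0.91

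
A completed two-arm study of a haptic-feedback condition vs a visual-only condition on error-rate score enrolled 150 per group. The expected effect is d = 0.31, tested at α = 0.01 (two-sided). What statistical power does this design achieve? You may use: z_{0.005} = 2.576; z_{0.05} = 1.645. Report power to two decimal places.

For two equal groups, power = Φ(d·√(n/2) − z_{α/2}).
d·√(n/2) = 0.31 × √(150/2) = 0.31 × 8.660 = 2.685.
z_β = 2.685 − 2.576 = 0.109.
Power = Φ(0.109) = 0.543.

power ≈ 0.54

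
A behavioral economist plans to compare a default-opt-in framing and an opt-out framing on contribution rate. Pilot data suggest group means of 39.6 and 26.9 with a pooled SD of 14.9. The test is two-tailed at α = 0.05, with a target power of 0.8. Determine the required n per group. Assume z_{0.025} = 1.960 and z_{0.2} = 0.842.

n = 22 per group

Cohen's d = |M₁ − M₂| / SD_pooled = |39.6 − 26.9| / 14.9 = 12.7 / 14.9 = 0.852.
For two independent groups with equal n: n = 2·((z_{α/2} + z_β) / d)².
z_{α/2} + z_β = 1.960 + 0.842 = 2.802.
n = 2 × (2.802 / 0.852)² = 2 × 3.289² = 2 × 10.82 = 21.6.
Round up to the next whole participant.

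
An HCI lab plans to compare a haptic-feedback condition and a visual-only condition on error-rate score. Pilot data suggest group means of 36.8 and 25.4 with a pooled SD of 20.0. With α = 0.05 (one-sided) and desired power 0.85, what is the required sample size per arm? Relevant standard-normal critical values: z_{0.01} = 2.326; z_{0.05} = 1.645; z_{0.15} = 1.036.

Cohen's d = |M₁ − M₂| / SD_pooled = |36.8 − 25.4| / 20.0 = 11.4 / 20.0 = 0.570.
For two independent groups with equal n: n = 2·((z_{α} + z_β) / d)².
z_{α} + z_β = 1.645 + 1.036 = 2.681.
n = 2 × (2.681 / 0.570)² = 2 × 4.704² = 2 × 22.12 = 44.2.
Round up to the next whole participant.

n = 45 per group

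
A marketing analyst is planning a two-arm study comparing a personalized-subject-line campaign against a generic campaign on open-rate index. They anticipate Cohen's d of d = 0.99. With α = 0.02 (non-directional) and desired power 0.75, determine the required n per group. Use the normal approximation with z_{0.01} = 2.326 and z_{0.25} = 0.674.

n = 19 per group

For two independent groups with equal n: n = 2·((z_{α/2} + z_β) / d)².
z_{α/2} + z_β = 2.326 + 0.674 = 3.000.
n = 2 × (3.000 / 0.99)² = 2 × 3.030² = 2 × 9.18 = 18.4.
Round up to the next whole participant.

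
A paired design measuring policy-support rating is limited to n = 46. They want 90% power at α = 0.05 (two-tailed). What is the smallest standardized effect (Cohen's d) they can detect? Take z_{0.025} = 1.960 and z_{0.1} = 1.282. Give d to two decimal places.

d_min ≈ 0.48

For a single sample (or paired design) of n = 46: d_min = (z_{α/2} + z_β)/√n.
z-sum = 1.960 + 1.282 = 3.242.
d_min = 3.242 / √46 = 3.242 / 6.782 = 0.478.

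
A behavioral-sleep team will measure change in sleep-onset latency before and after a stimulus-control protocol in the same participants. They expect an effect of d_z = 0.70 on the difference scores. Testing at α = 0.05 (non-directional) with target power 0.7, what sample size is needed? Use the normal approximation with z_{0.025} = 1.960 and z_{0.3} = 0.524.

n = 13 pairs

For a paired (one-sample on differences) test: n = ((z_{α/2} + z_β) / d)².
z_{α/2} + z_β = 1.960 + 0.524 = 2.484.
n = (2.484 / 0.70)² = 3.549² = 12.59.
Round up.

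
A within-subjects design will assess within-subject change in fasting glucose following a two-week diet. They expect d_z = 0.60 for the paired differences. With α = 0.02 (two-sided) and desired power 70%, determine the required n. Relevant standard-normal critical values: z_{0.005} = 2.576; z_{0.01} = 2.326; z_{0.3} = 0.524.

n = 23 pairs

For a paired (one-sample on differences) test: n = ((z_{α/2} + z_β) / d)².
z_{α/2} + z_β = 2.326 + 0.524 = 2.850.
n = (2.850 / 0.60)² = 4.750² = 22.56.
Round up.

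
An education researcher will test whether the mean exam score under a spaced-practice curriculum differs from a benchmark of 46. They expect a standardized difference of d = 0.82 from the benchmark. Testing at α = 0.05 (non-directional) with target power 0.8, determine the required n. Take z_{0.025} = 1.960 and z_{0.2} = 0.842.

For a one-sample test: n = ((z_{α/2} + z_β) / d)².
z_{α/2} + z_β = 1.960 + 0.842 = 2.802.
n = (2.802 / 0.82)² = 3.417² = 11.68.
Round up.

n = 12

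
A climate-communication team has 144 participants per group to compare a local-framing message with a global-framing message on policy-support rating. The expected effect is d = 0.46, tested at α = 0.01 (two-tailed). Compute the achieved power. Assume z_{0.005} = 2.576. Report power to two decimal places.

power ≈ 0.91

For two equal groups, power = Φ(d·√(n/2) − z_{α/2}).
d·√(n/2) = 0.46 × √(144/2) = 0.46 × 8.485 = 3.903.
z_β = 3.903 − 2.576 = 1.327.
Power = Φ(1.327) = 0.908.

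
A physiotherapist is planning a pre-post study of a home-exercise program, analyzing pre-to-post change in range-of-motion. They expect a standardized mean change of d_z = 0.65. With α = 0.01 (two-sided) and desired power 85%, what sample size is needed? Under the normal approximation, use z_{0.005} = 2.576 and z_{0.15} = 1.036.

For a paired (one-sample on differences) test: n = ((z_{α/2} + z_β) / d)².
z_{α/2} + z_β = 2.576 + 1.036 = 3.612.
n = (3.612 / 0.65)² = 5.557² = 30.88.
Round up.

n = 31 pairs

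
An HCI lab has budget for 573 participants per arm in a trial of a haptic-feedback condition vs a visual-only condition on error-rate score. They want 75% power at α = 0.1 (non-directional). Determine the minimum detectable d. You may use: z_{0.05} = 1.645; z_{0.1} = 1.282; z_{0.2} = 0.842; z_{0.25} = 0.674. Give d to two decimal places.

For two independent groups of n = 573 each: d_min = (z_{α/2} + z_β)·√(2/n).
z-sum = 1.645 + 0.674 = 2.319.
d_min = 2.319 × √(2/573) = 2.319 × 0.0591 = 0.137.

d_min ≈ 0.14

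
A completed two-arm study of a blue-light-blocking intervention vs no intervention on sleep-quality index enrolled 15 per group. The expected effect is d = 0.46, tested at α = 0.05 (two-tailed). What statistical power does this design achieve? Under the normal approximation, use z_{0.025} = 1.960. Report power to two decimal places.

power ≈ 0.24

For two equal groups, power = Φ(d·√(n/2) − z_{α/2}).
d·√(n/2) = 0.46 × √(15/2) = 0.46 × 2.739 = 1.260.
z_β = 1.260 − 1.960 = -0.700.
Power = Φ(-0.700) = 0.242.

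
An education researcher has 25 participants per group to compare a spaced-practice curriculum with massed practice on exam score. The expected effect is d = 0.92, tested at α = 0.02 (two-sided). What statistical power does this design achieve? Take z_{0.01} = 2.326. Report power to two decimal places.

power ≈ 0.82

For two equal groups, power = Φ(d·√(n/2) − z_{α/2}).
d·√(n/2) = 0.92 × √(25/2) = 0.92 × 3.536 = 3.253.
z_β = 3.253 − 2.326 = 0.927.
Power = Φ(0.927) = 0.823.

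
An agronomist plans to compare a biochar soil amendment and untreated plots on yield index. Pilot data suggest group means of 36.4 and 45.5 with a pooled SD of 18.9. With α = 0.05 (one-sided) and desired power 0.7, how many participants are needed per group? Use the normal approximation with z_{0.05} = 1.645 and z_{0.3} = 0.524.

n = 41 per group

Cohen's d = |M₁ − M₂| / SD_pooled = |36.4 − 45.5| / 18.9 = 9.1 / 18.9 = 0.481.
For two independent groups with equal n: n = 2·((z_{α} + z_β) / d)².
z_{α} + z_β = 1.645 + 0.524 = 2.169.
n = 2 × (2.169 / 0.481)² = 2 × 4.509² = 2 × 20.33 = 40.7.
Round up to the next whole participant.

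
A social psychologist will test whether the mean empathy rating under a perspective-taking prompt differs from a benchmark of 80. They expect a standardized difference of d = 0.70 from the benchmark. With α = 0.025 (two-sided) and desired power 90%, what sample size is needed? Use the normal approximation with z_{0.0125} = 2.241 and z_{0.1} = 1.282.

n = 26

For a one-sample test: n = ((z_{α/2} + z_β) / d)².
z_{α/2} + z_β = 2.241 + 1.282 = 3.523.
n = (3.523 / 0.70)² = 5.033² = 25.33.
Round up.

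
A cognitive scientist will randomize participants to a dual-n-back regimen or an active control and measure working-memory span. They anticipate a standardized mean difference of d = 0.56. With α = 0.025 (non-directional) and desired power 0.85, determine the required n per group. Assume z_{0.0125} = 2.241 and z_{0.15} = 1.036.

n = 69 per group

For two independent groups with equal n: n = 2·((z_{α/2} + z_β) / d)².
z_{α/2} + z_β = 2.241 + 1.036 = 3.277.
n = 2 × (3.277 / 0.56)² = 2 × 5.852² = 2 × 34.24 = 68.5.
Round up to the next whole participant.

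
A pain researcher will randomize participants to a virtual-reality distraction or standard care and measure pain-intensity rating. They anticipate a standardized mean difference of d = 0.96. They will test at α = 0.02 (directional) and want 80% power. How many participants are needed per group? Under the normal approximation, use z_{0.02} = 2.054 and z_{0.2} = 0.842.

n = 19 per group

For two independent groups with equal n: n = 2·((z_{α} + z_β) / d)².
z_{α} + z_β = 2.054 + 0.842 = 2.896.
n = 2 × (2.896 / 0.96)² = 2 × 3.017² = 2 × 9.10 = 18.2.
Round up to the next whole participant.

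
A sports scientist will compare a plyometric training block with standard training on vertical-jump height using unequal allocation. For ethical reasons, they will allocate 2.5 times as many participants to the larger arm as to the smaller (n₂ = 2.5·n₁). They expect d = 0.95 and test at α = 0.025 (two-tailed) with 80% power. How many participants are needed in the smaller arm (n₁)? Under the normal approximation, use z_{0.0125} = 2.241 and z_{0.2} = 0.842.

n₁ = 15

With allocation ratio k = n₂/n₁ = 2.5, Var(x̄₁−x̄₂) = σ²(1/n₁ + 1/(k·n₁)) = σ²·(k+1)/(k·n₁).
So n₁ = (1 + 1/k)·((z_{α/2} + z_β)/d)² = 1.400 × (3.083/0.95)².
n₁ = 1.400 × 10.53 = 14.7.
Round up: n₁ = 15, giving n₂ = ⌈2.5 × 15⌉ = ⌈37.5⌉ = 38.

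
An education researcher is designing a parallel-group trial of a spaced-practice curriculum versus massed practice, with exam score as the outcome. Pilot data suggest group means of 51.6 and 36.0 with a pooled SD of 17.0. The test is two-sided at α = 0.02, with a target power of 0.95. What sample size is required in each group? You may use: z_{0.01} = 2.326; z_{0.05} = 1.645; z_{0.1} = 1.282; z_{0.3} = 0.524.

Cohen's d = |M₁ − M₂| / SD_pooled = |51.6 − 36.0| / 17.0 = 15.6 / 17.0 = 0.918.
For two independent groups with equal n: n = 2·((z_{α/2} + z_β) / d)².
z_{α/2} + z_β = 2.326 + 1.645 = 3.971.
n = 2 × (3.971 / 0.918)² = 2 × 4.326² = 2 × 18.71 = 37.4.
Round up to the next whole participant.

n = 38 per group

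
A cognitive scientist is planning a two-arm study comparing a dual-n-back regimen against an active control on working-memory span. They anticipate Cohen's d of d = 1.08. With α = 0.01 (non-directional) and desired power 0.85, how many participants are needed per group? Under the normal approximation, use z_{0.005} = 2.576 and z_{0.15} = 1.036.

n = 23 per group

For two independent groups with equal n: n = 2·((z_{α/2} + z_β) / d)².
z_{α/2} + z_β = 2.576 + 1.036 = 3.612.
n = 2 × (3.612 / 1.08)² = 2 × 3.344² = 2 × 11.19 = 22.4.
Round up to the next whole participant.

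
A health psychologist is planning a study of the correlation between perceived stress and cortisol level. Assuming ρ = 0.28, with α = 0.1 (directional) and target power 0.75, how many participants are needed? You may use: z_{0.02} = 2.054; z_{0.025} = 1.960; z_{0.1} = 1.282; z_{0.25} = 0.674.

Fisher's z: C = ½·ln((1+r)/(1−r)) = ½·ln(1.7778) = 0.2877.
n = ((z_{α} + z_β)/C)² + 3.
(1.282 + 0.674) / 0.2877 = 1.956 / 0.2877 = 6.799.
n = 6.799² + 3 = 46.22 + 3 = 49.2.
Round up.

n = 50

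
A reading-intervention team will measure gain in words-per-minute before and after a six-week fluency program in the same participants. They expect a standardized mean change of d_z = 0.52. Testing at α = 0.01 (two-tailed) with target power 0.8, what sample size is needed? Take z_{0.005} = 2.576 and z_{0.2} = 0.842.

n = 44 pairs

For a paired (one-sample on differences) test: n = ((z_{α/2} + z_β) / d)².
z_{α/2} + z_β = 2.576 + 0.842 = 3.418.
n = (3.418 / 0.52)² = 6.573² = 43.21.
Round up.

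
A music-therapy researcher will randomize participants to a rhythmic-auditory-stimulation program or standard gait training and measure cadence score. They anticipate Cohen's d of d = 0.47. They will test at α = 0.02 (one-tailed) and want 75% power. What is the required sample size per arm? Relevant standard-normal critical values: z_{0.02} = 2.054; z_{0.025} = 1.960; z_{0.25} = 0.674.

n = 68 per group

For two independent groups with equal n: n = 2·((z_{α} + z_β) / d)².
z_{α} + z_β = 2.054 + 0.674 = 2.728.
n = 2 × (2.728 / 0.47)² = 2 × 5.804² = 2 × 33.69 = 67.4.
Round up to the next whole participant.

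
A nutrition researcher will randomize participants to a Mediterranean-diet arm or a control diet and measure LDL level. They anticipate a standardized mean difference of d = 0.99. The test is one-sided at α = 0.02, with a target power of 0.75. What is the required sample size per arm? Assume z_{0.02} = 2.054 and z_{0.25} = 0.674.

For two independent groups with equal n: n = 2·((z_{α} + z_β) / d)².
z_{α} + z_β = 2.054 + 0.674 = 2.728.
n = 2 × (2.728 / 0.99)² = 2 × 2.756² = 2 × 7.59 = 15.2.
Round up to the next whole participant.

n = 16 per group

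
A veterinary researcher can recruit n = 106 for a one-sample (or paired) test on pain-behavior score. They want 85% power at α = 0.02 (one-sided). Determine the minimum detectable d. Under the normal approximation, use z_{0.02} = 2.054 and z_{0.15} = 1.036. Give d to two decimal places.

For a single sample (or paired design) of n = 106: d_min = (z_{α} + z_β)/√n.
z-sum = 2.054 + 1.036 = 3.090.
d_min = 3.090 / √106 = 3.090 / 10.296 = 0.300.

d_min ≈ 0.30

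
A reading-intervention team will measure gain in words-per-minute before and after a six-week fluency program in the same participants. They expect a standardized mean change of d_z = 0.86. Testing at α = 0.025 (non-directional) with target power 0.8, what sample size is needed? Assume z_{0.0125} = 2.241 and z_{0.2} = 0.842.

For a paired (one-sample on differences) test: n = ((z_{α/2} + z_β) / d)².
z_{α/2} + z_β = 2.241 + 0.842 = 3.083.
n = (3.083 / 0.86)² = 3.585² = 12.85.
Round up.

n = 13 pairs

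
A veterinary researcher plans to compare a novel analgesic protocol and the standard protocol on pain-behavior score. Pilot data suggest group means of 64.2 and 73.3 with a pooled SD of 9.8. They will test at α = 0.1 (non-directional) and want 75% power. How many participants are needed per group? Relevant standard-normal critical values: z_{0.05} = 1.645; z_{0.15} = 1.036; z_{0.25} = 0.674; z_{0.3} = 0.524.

n = 13 per group

Cohen's d = |M₁ − M₂| / SD_pooled = |64.2 − 73.3| / 9.8 = 9.1 / 9.8 = 0.929.
For two independent groups with equal n: n = 2·((z_{α/2} + z_β) / d)².
z_{α/2} + z_β = 1.645 + 0.674 = 2.319.
n = 2 × (2.319 / 0.929)² = 2 × 2.496² = 2 × 6.23 = 12.5.
Round up to the next whole participant.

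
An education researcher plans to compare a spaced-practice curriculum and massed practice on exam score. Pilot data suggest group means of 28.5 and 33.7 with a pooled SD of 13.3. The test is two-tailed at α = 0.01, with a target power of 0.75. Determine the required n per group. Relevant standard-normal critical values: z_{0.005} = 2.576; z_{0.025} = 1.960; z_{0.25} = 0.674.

Cohen's d = |M₁ − M₂| / SD_pooled = |28.5 − 33.7| / 13.3 = 5.2 / 13.3 = 0.391.
For two independent groups with equal n: n = 2·((z_{α/2} + z_β) / d)².
z_{α/2} + z_β = 2.576 + 0.674 = 3.250.
n = 2 × (3.250 / 0.391)² = 2 × 8.312² = 2 × 69.09 = 138.2.
Round up to the next whole participant.

n = 139 per group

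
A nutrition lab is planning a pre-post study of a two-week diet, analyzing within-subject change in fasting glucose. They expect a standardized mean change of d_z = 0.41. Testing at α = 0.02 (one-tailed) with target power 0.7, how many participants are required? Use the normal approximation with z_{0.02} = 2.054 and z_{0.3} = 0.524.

For a paired (one-sample on differences) test: n = ((z_{α} + z_β) / d)².
z_{α} + z_β = 2.054 + 0.524 = 2.578.
n = (2.578 / 0.41)² = 6.288² = 39.54.
Round up.

n = 40 pairs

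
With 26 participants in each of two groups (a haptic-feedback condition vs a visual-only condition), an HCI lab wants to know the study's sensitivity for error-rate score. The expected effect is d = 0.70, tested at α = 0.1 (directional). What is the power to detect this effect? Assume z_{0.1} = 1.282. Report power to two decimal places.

power ≈ 0.89

For two equal groups, power = Φ(d·√(n/2) − z_{α}).
d·√(n/2) = 0.70 × √(26/2) = 0.70 × 3.606 = 2.524.
z_β = 2.524 − 1.282 = 1.242.
Power = Φ(1.242) = 0.893.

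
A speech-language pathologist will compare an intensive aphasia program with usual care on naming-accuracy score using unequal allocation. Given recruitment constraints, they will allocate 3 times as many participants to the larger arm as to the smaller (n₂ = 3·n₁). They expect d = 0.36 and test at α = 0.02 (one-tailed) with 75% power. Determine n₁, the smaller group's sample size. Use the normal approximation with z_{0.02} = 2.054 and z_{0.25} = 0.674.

n₁ = 77

With allocation ratio k = n₂/n₁ = 3, Var(x̄₁−x̄₂) = σ²(1/n₁ + 1/(k·n₁)) = σ²·(k+1)/(k·n₁).
So n₁ = (1 + 1/k)·((z_{α} + z_β)/d)² = 1.333 × (2.728/0.36)².
n₁ = 1.333 × 57.42 = 76.6.
Round up: n₁ = 77, giving n₂ = 3 × 77 = 231.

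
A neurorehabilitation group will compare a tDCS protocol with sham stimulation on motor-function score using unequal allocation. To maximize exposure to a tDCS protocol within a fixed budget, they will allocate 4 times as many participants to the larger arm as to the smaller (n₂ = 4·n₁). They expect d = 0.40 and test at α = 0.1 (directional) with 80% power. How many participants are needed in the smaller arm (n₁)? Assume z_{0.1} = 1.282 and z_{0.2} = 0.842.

n₁ = 36

With allocation ratio k = n₂/n₁ = 4, Var(x̄₁−x̄₂) = σ²(1/n₁ + 1/(k·n₁)) = σ²·(k+1)/(k·n₁).
So n₁ = (1 + 1/k)·((z_{α} + z_β)/d)² = 1.250 × (2.124/0.40)².
n₁ = 1.250 × 28.20 = 35.2.
Round up: n₁ = 36, giving n₂ = 4 × 36 = 144.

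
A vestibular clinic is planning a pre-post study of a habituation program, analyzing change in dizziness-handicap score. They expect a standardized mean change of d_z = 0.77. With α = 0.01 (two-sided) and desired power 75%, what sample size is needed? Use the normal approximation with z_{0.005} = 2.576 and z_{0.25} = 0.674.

n = 18 pairs

For a paired (one-sample on differences) test: n = ((z_{α/2} + z_β) / d)².
z_{α/2} + z_β = 2.576 + 0.674 = 3.250.
n = (3.250 / 0.77)² = 4.221² = 17.81.
Round up.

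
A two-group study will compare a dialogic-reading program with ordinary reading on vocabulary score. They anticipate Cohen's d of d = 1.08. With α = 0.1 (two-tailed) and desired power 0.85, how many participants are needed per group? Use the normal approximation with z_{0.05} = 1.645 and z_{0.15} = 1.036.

n = 13 per group

For two independent groups with equal n: n = 2·((z_{α/2} + z_β) / d)².
z_{α/2} + z_β = 1.645 + 1.036 = 2.681.
n = 2 × (2.681 / 1.08)² = 2 × 2.482² = 2 × 6.16 = 12.3.
Round up to the next whole participant.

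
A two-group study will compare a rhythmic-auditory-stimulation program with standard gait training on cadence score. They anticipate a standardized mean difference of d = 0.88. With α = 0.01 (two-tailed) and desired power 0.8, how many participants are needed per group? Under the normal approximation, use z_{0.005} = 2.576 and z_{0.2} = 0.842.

n = 31 per group

For two independent groups with equal n: n = 2·((z_{α/2} + z_β) / d)².
z_{α/2} + z_β = 2.576 + 0.842 = 3.418.
n = 2 × (3.418 / 0.88)² = 2 × 3.884² = 2 × 15.09 = 30.2.
Round up to the next whole participant.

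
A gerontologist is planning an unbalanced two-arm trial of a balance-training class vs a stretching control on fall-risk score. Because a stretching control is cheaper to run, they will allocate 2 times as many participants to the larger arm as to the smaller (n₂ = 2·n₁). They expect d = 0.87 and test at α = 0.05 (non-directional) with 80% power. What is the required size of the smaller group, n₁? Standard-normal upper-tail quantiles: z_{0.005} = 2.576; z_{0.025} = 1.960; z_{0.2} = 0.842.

n₁ = 16

With allocation ratio k = n₂/n₁ = 2, Var(x̄₁−x̄₂) = σ²(1/n₁ + 1/(k·n₁)) = σ²·(k+1)/(k·n₁).
So n₁ = (1 + 1/k)·((z_{α/2} + z_β)/d)² = 1.500 × (2.802/0.87)².
n₁ = 1.500 × 10.37 = 15.6.
Round up: n₁ = 16, giving n₂ = 2 × 16 = 32.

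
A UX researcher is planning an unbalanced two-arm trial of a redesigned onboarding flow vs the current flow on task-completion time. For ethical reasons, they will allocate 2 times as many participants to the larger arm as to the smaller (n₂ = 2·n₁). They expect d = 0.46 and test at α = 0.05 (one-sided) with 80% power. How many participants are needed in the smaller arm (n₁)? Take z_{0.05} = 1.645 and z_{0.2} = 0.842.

n₁ = 44

With allocation ratio k = n₂/n₁ = 2, Var(x̄₁−x̄₂) = σ²(1/n₁ + 1/(k·n₁)) = σ²·(k+1)/(k·n₁).
So n₁ = (1 + 1/k)·((z_{α} + z_β)/d)² = 1.500 × (2.487/0.46)².
n₁ = 1.500 × 29.23 = 43.8.
Round up: n₁ = 44, giving n₂ = 2 × 44 = 88.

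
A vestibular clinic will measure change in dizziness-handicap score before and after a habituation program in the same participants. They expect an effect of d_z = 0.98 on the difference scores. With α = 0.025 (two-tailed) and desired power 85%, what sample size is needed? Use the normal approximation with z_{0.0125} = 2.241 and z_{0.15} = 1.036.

For a paired (one-sample on differences) test: n = ((z_{α/2} + z_β) / d)².
z_{α/2} + z_β = 2.241 + 1.036 = 3.277.
n = (3.277 / 0.98)² = 3.344² = 11.18.
Round up.

n = 12 pairs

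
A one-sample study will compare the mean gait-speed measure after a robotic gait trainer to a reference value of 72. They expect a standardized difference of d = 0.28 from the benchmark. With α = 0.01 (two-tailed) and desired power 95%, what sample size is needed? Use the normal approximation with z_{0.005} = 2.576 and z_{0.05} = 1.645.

For a one-sample test: n = ((z_{α/2} + z_β) / d)².
z_{α/2} + z_β = 2.576 + 1.645 = 4.221.
n = (4.221 / 0.28)² = 15.075² = 227.26.
Round up.

n = 228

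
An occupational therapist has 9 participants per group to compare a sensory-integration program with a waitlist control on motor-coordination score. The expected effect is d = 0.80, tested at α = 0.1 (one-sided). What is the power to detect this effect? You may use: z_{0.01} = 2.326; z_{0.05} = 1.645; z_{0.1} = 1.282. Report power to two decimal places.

For two equal groups, power = Φ(d·√(n/2) − z_{α}).
d·√(n/2) = 0.80 × √(9/2) = 0.80 × 2.121 = 1.697.
z_β = 1.697 − 1.282 = 0.415.
Power = Φ(0.415) = 0.661.

power ≈ 0.66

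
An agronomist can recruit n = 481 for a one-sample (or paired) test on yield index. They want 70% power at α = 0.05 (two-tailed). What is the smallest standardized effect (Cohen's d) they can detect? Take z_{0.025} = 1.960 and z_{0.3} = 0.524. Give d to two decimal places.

d_min ≈ 0.11

For a single sample (or paired design) of n = 481: d_min = (z_{α/2} + z_β)/√n.
z-sum = 1.960 + 0.524 = 2.484.
d_min = 2.484 / √481 = 2.484 / 21.932 = 0.113.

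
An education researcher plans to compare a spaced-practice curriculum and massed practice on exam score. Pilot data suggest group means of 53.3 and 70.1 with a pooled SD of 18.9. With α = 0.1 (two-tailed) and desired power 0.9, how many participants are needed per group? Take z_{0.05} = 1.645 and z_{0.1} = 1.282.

n = 22 per group

Cohen's d = |M₁ − M₂| / SD_pooled = |53.3 − 70.1| / 18.9 = 16.8 / 18.9 = 0.889.
For two independent groups with equal n: n = 2·((z_{α/2} + z_β) / d)².
z_{α/2} + z_β = 1.645 + 1.282 = 2.927.
n = 2 × (2.927 / 0.889)² = 2 × 3.292² = 2 × 10.84 = 21.7.
Round up to the next whole participant.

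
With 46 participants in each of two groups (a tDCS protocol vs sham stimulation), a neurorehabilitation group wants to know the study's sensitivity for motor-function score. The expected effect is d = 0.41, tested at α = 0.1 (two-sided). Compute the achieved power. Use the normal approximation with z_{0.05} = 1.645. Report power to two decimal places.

For two equal groups, power = Φ(d·√(n/2) − z_{α/2}).
d·√(n/2) = 0.41 × √(46/2) = 0.41 × 4.796 = 1.966.
z_β = 1.966 − 1.645 = 0.321.
Power = Φ(0.321) = 0.626.

power ≈ 0.63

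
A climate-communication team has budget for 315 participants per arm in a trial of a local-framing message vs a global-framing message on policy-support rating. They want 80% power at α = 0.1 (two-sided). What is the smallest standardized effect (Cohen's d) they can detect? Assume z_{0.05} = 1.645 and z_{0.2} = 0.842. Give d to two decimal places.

d_min ≈ 0.20

For two independent groups of n = 315 each: d_min = (z_{α/2} + z_β)·√(2/n).
z-sum = 1.645 + 0.842 = 2.487.
d_min = 2.487 × √(2/315) = 2.487 × 0.0797 = 0.198.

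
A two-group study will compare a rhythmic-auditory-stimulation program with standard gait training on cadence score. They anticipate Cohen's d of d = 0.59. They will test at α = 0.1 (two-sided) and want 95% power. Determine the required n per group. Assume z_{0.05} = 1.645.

For two independent groups with equal n: n = 2·((z_{α/2} + z_β) / d)².
z_{α/2} + z_β = 1.645 + 1.645 = 3.290.
n = 2 × (3.290 / 0.59)² = 2 × 5.576² = 2 × 31.09 = 62.2.
Round up to the next whole participant.

n = 63 per group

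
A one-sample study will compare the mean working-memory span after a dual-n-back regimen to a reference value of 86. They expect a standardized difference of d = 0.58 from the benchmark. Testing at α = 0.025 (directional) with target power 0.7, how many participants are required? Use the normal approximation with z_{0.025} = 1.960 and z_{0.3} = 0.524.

For a one-sample test: n = ((z_{α} + z_β) / d)².
z_{α} + z_β = 1.960 + 0.524 = 2.484.
n = (2.484 / 0.58)² = 4.283² = 18.34.
Round up.

n = 19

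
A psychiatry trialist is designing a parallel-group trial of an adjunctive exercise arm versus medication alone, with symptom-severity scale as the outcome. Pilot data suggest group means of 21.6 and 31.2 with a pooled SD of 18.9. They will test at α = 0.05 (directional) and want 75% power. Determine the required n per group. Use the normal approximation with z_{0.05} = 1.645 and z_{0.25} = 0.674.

n = 42 per group

Cohen's d = |M₁ − M₂| / SD_pooled = |21.6 − 31.2| / 18.9 = 9.6 / 18.9 = 0.508.
For two independent groups with equal n: n = 2·((z_{α} + z_β) / d)².
z_{α} + z_β = 1.645 + 0.674 = 2.319.
n = 2 × (2.319 / 0.508)² = 2 × 4.565² = 2 × 20.84 = 41.7.
Round up to the next whole participant.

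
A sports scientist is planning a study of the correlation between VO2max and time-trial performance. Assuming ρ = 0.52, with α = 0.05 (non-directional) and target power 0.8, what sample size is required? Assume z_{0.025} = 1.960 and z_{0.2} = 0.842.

Fisher's z: C = ½·ln((1+r)/(1−r)) = ½·ln(3.1667) = 0.5763.
n = ((z_{α/2} + z_β)/C)² + 3.
(1.960 + 0.842) / 0.5763 = 2.802 / 0.5763 = 4.862.
n = 4.862² + 3 = 23.64 + 3 = 26.6.
Round up.

n = 27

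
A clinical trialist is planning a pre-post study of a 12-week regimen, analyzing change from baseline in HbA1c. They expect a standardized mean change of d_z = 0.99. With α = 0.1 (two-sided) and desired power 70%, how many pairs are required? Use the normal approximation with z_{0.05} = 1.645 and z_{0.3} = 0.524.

n = 5 pairs

For a paired (one-sample on differences) test: n = ((z_{α/2} + z_β) / d)².
z_{α/2} + z_β = 1.645 + 0.524 = 2.169.
n = (2.169 / 0.99)² = 2.191² = 4.80.
Round up.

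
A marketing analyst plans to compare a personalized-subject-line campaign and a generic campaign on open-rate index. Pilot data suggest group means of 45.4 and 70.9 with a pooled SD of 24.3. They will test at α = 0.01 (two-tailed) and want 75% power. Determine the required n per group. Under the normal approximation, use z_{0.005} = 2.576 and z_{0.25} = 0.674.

n = 20 per group

Cohen's d = |M₁ − M₂| / SD_pooled = |45.4 − 70.9| / 24.3 = 25.5 / 24.3 = 1.049.
For two independent groups with equal n: n = 2·((z_{α/2} + z_β) / d)².
z_{α/2} + z_β = 2.576 + 0.674 = 3.250.
n = 2 × (3.250 / 1.049)² = 2 × 3.098² = 2 × 9.60 = 19.2.
Round up to the next whole participant.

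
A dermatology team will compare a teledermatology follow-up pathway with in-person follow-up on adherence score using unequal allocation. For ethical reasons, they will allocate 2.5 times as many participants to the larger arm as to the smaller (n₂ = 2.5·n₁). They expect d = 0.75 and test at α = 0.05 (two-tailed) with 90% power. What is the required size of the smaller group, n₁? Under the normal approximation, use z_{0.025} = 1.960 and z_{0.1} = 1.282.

With allocation ratio k = n₂/n₁ = 2.5, Var(x̄₁−x̄₂) = σ²(1/n₁ + 1/(k·n₁)) = σ²·(k+1)/(k·n₁).
So n₁ = (1 + 1/k)·((z_{α/2} + z_β)/d)² = 1.400 × (3.242/0.75)².
n₁ = 1.400 × 18.69 = 26.2.
Round up: n₁ = 27, giving n₂ = ⌈2.5 × 27⌉ = ⌈67.5⌉ = 68.

n₁ = 27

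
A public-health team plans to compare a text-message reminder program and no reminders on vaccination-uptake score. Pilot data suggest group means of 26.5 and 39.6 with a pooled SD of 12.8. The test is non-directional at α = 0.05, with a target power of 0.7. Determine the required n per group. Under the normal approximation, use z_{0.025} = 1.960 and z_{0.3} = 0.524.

Cohen's d = |M₁ − M₂| / SD_pooled = |26.5 − 39.6| / 12.8 = 13.1 / 12.8 = 1.023.
For two independent groups with equal n: n = 2·((z_{α/2} + z_β) / d)².
z_{α/2} + z_β = 1.960 + 0.524 = 2.484.
n = 2 × (2.484 / 1.023)² = 2 × 2.428² = 2 × 5.90 = 11.8.
Round up to the next whole participant.

n = 12 per group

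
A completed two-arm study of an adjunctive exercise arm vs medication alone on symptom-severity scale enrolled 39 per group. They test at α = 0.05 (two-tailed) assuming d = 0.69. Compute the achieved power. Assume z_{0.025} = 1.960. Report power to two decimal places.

For two equal groups, power = Φ(d·√(n/2) − z_{α/2}).
d·√(n/2) = 0.69 × √(39/2) = 0.69 × 4.416 = 3.047.
z_β = 3.047 − 1.960 = 1.087.
Power = Φ(1.087) = 0.861.

power ≈ 0.86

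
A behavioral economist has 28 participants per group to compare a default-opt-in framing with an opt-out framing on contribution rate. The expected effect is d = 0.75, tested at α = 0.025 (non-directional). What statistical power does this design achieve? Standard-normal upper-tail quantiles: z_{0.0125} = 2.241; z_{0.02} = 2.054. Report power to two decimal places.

For two equal groups, power = Φ(d·√(n/2) − z_{α/2}).
d·√(n/2) = 0.75 × √(28/2) = 0.75 × 3.742 = 2.806.
z_β = 2.806 − 2.241 = 0.565.
Power = Φ(0.565) = 0.714.

power ≈ 0.71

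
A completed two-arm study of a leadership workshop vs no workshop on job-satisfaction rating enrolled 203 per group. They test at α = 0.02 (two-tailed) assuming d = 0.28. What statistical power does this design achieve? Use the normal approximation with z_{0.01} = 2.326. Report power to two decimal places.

For two equal groups, power = Φ(d·√(n/2) − z_{α/2}).
d·√(n/2) = 0.28 × √(203/2) = 0.28 × 10.075 = 2.821.
z_β = 2.821 − 2.326 = 0.495.
Power = Φ(0.495) = 0.690.

power ≈ 0.69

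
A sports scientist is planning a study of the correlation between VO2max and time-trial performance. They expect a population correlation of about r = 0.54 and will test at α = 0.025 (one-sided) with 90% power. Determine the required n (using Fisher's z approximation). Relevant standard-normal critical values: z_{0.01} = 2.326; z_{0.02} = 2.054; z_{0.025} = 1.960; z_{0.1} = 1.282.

Fisher's z: C = ½·ln((1+r)/(1−r)) = ½·ln(3.3478) = 0.6042.
n = ((z_{α} + z_β)/C)² + 3.
(1.960 + 1.282) / 0.6042 = 3.242 / 0.6042 = 5.366.
n = 5.366² + 3 = 28.79 + 3 = 31.8.
Round up.

n = 32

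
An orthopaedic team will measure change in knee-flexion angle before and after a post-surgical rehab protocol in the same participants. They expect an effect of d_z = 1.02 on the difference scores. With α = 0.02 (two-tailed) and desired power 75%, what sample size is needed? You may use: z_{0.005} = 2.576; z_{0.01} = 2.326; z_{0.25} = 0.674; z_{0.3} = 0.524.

n = 9 pairs

For a paired (one-sample on differences) test: n = ((z_{α/2} + z_β) / d)².
z_{α/2} + z_β = 2.326 + 0.674 = 3.000.
n = (3.000 / 1.02)² = 2.941² = 8.65.
Round up.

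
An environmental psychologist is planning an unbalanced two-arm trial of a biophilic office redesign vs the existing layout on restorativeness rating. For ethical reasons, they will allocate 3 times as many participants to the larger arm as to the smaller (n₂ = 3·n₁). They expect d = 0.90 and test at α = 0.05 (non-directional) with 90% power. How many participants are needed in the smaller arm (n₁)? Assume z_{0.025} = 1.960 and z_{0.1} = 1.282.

n₁ = 18

With allocation ratio k = n₂/n₁ = 3, Var(x̄₁−x̄₂) = σ²(1/n₁ + 1/(k·n₁)) = σ²·(k+1)/(k·n₁).
So n₁ = (1 + 1/k)·((z_{α/2} + z_β)/d)² = 1.333 × (3.242/0.90)².
n₁ = 1.333 × 12.98 = 17.3.
Round up: n₁ = 18, giving n₂ = 3 × 18 = 54.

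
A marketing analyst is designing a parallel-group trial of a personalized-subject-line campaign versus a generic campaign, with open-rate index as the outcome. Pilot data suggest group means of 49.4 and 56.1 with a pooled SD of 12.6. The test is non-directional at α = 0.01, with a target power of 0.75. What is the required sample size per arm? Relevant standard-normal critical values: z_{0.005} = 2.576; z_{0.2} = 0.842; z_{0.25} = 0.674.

Cohen's d = |M₁ − M₂| / SD_pooled = |49.4 − 56.1| / 12.6 = 6.7 / 12.6 = 0.532.
For two independent groups with equal n: n = 2·((z_{α/2} + z_β) / d)².
z_{α/2} + z_β = 2.576 + 0.674 = 3.250.
n = 2 × (3.250 / 0.532)² = 2 × 6.109² = 2 × 37.32 = 74.6.
Round up to the next whole participant.

n = 75 per group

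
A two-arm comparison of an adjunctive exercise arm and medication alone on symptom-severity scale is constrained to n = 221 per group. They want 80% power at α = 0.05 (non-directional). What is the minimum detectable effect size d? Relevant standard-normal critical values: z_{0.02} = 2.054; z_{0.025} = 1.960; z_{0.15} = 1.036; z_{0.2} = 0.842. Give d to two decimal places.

For two independent groups of n = 221 each: d_min = (z_{α/2} + z_β)·√(2/n).
z-sum = 1.960 + 0.842 = 2.802.
d_min = 2.802 × √(2/221) = 2.802 × 0.0951 = 0.267.

d_min ≈ 0.27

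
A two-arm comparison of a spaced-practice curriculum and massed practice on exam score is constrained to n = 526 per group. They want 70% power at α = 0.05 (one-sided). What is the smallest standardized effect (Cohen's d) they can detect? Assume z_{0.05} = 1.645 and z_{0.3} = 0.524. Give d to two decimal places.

d_min ≈ 0.13

For two independent groups of n = 526 each: d_min = (z_{α} + z_β)·√(2/n).
z-sum = 1.645 + 0.524 = 2.169.
d_min = 2.169 × √(2/526) = 2.169 × 0.0617 = 0.134.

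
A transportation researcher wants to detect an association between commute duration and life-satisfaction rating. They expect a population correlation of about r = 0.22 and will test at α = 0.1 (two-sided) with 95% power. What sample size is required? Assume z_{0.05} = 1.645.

Fisher's z: C = ½·ln((1+r)/(1−r)) = ½·ln(1.5641) = 0.2237.
n = ((z_{α/2} + z_β)/C)² + 3.
(1.645 + 1.645) / 0.2237 = 3.290 / 0.2237 = 14.707.
n = 14.707² + 3 = 216.30 + 3 = 219.3.
Round up.

n = 220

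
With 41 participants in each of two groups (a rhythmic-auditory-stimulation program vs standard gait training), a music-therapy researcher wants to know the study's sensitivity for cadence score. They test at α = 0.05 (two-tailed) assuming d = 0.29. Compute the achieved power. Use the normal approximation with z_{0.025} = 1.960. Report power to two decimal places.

power ≈ 0.26

For two equal groups, power = Φ(d·√(n/2) − z_{α/2}).
d·√(n/2) = 0.29 × √(41/2) = 0.29 × 4.528 = 1.313.
z_β = 1.313 − 1.960 = -0.647.
Power = Φ(-0.647) = 0.259.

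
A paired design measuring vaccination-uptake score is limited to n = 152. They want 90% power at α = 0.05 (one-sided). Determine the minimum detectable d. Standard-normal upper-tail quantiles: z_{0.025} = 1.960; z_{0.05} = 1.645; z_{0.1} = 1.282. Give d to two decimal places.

d_min ≈ 0.24

For a single sample (or paired design) of n = 152: d_min = (z_{α} + z_β)/√n.
z-sum = 1.645 + 1.282 = 2.927.
d_min = 2.927 / √152 = 2.927 / 12.329 = 0.237.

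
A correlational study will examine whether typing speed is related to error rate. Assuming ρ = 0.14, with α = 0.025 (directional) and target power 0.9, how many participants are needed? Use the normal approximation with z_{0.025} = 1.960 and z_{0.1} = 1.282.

Fisher's z: C = ½·ln((1+r)/(1−r)) = ½·ln(1.3256) = 0.1409.
n = ((z_{α} + z_β)/C)² + 3.
(1.960 + 1.282) / 0.1409 = 3.242 / 0.1409 = 23.009.
n = 23.009² + 3 = 529.42 + 3 = 532.4.
Round up.

n = 533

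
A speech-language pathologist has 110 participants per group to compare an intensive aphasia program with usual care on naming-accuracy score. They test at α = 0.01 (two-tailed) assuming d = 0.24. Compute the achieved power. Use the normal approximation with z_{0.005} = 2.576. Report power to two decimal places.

For two equal groups, power = Φ(d·√(n/2) − z_{α/2}).
d·√(n/2) = 0.24 × √(110/2) = 0.24 × 7.416 = 1.780.
z_β = 1.780 − 2.576 = -0.796.
Power = Φ(-0.796) = 0.213.

power ≈ 0.21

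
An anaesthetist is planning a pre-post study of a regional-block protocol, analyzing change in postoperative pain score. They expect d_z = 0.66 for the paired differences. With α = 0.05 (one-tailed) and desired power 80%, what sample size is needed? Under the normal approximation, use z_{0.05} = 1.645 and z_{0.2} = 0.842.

For a paired (one-sample on differences) test: n = ((z_{α} + z_β) / d)².
z_{α} + z_β = 1.645 + 0.842 = 2.487.
n = (2.487 / 0.66)² = 3.768² = 14.20.
Round up.

n = 15 pairs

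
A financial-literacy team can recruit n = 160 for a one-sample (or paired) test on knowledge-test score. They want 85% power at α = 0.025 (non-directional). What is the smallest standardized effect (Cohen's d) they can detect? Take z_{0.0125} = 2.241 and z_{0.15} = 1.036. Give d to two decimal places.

d_min ≈ 0.26

For a single sample (or paired design) of n = 160: d_min = (z_{α/2} + z_β)/√n.
z-sum = 2.241 + 1.036 = 3.277.
d_min = 3.277 / √160 = 3.277 / 12.649 = 0.259.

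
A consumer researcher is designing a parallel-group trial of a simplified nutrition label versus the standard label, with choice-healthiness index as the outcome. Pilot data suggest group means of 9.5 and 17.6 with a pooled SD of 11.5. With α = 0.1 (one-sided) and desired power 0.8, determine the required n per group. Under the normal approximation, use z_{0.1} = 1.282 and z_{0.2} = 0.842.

Cohen's d = |M₁ − M₂| / SD_pooled = |9.5 − 17.6| / 11.5 = 8.1 / 11.5 = 0.704.
For two independent groups with equal n: n = 2·((z_{α} + z_β) / d)².
z_{α} + z_β = 1.282 + 0.842 = 2.124.
n = 2 × (2.124 / 0.704)² = 2 × 3.017² = 2 × 9.10 = 18.2.
Round up to the next whole participant.

n = 19 per group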